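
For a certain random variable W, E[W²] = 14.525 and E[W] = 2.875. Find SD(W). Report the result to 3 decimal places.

2.502

Var(W) = 14.525 − (2.875)² = 6.259375
SD(W) = √6.259375 ≈ 2.502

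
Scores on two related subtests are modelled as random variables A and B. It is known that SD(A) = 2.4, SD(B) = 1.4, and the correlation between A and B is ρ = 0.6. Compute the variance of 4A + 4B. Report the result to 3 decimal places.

188.032

V(A) = (2.4)² = 5.76;  V(B) = (1.4)² = 1.96
Cov(A,B) = ρ·SD(A)·SD(B) = 0.6·2.4·1.4 = 2.016
V(4A + 4B) = (4)²·V(A) + (4)²·V(B) + 2·(4)·(4)·Cov(A,B)
= 16·5.76 + 16·1.96 + 32·2.016 = 188.032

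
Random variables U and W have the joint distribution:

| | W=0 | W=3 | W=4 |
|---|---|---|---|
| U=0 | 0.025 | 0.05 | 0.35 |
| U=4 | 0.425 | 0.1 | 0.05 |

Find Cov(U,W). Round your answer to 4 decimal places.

-2.7150

E[U] = 2.3,  E[W] = 2.05
E[UW] = 2
Cov(U,W) = E[UW] − E[U]E[W] = 2 − (2.3)(2.05) = -2.715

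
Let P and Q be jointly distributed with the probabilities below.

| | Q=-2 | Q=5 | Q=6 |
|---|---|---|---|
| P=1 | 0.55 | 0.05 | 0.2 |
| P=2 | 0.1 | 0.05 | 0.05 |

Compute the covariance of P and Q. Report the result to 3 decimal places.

0.210

E[P] = 1.2,  E[Q] = 0.7
E[PQ] = 1.05
cov(P,Q) = E[PQ] − E[P]E[Q] = 1.05 − (1.2)(0.7) = 0.21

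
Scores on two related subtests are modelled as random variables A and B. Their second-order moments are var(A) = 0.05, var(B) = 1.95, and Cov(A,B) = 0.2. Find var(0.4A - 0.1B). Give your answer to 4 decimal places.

0.0115

var(0.4A - 0.1B) = (0.4)²·var(A) + (-0.1)²·var(B) + 2·(0.4)·(-0.1)·Cov(A,B)
= 0.16·0.05 + 0.01·1.95 + -0.08·0.2 = 0.0115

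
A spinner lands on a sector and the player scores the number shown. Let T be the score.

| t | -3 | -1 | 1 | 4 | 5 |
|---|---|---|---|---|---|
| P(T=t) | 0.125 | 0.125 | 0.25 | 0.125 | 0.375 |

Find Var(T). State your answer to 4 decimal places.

E[T] = (-3)(0.125) + (-1)(0.125) + (1)(0.25) + (4)(0.125) + (5)(0.375) = 2.125
E[T²] = (-3)²(0.125) + (-1)²(0.125) + (1)²(0.25) + (4)²(0.125) + (5)²(0.375) = 12.875
Var(T) = E[T²] − (E[T])² = 12.875 − (2.125)² = 8.359375

8.3594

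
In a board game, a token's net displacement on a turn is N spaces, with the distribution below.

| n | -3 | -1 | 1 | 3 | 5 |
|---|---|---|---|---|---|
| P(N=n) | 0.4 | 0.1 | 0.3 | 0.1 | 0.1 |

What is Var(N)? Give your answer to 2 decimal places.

7.36

E[N] = (-3)(0.4) + (-1)(0.1) + (1)(0.3) + (3)(0.1) + (5)(0.1) = -0.2
E[N²] = (-3)²(0.4) + (-1)²(0.1) + (1)²(0.3) + (3)²(0.1) + (5)²(0.1) = 7.4
Var(N) = E[N²] − (E[N])² = 7.4 − (-0.2)² = 7.36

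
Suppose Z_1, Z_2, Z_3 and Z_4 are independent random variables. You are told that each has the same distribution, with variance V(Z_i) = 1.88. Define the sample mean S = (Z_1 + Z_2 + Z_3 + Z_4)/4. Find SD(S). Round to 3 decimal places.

By independence, V(S) = (0.25)²V(Z_1) + (0.25)²V(Z_2) + (0.25)²V(Z_3) + (0.25)²V(Z_4)
= (0.25)²·1.88 + (0.25)²·1.88 + (0.25)²·1.88 + (0.25)²·1.88 = 0.47
SD(S) = √0.47 ≈ 0.686

0.686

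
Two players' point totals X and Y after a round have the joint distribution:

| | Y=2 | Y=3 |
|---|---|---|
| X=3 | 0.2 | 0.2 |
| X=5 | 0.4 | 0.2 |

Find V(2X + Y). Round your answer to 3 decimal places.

E[X] = 4.2,  E[Y] = 2.4,  E[XY] = 10
V(X) = 18.6 − (4.2)² = 0.96;  V(Y) = 6 − (2.4)² = 0.24
Cov(X,Y) = 10 − (4.2)(2.4) = -0.08
V(2X + Y) = (2)²·0.96 + (1)²·0.24 + 2·(2)·(1)·-0.08 = 3.76

3.760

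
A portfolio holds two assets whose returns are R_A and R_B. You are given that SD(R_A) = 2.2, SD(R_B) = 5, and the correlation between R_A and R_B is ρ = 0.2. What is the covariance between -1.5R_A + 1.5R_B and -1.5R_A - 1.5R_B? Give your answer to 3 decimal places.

Var(R_A) = (2.2)² = 4.84;  Var(R_B) = (5)² = 25
cov(R_A,R_B) = ρ·SD(R_A)·SD(R_B) = 0.2·2.2·5 = 2.2
cov(-1.5R_A + 1.5R_B, -1.5R_A - 1.5R_B) = (-1.5)(-1.5)Var(R_A) + (1.5)(-1.5)Var(R_B) + [(-1.5)(-1.5) + (1.5)(-1.5)]cov(R_A,R_B)
= 2.25·4.84 + -2.25·25 + 0·2.2 = -45.36

-45.360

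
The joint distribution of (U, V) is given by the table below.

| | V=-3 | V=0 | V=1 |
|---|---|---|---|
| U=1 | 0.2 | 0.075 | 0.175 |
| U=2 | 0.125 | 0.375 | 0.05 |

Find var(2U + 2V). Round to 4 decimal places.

E[U] = 1.55,  E[V] = -0.75,  E[UV] = -1.075
var(U) = 2.65 − (1.55)² = 0.2475;  var(V) = 3.15 − (-0.75)² = 2.5875
Cov(U,V) = -1.075 − (1.55)(-0.75) = 0.0875
var(2U + 2V) = (2)²·0.2475 + (2)²·2.5875 + 2·(2)·(2)·0.0875 = 12.04

12.0400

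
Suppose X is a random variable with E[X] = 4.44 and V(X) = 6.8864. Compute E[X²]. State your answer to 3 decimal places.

26.600

E[X²] = V(X) + (E[X])² = 6.8864 + (4.44)² = 26.6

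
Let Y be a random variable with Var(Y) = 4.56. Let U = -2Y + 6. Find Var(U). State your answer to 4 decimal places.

Var(-2Y + 6) = (-2)²·Var(Y) = 4·4.56 = 18.24

18.2400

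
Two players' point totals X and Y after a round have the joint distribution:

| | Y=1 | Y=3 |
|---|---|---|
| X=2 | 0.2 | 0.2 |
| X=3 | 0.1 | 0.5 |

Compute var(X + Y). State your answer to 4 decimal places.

E[X] = 2.6,  E[Y] = 2.4,  E[XY] = 6.4
var(X) = 7 − (2.6)² = 0.24;  var(Y) = 6.6 − (2.4)² = 0.84
Cov(X,Y) = 6.4 − (2.6)(2.4) = 0.16
var(X + Y) = (1)²·0.24 + (1)²·0.84 + 2·(1)·(1)·0.16 = 1.4

1.4000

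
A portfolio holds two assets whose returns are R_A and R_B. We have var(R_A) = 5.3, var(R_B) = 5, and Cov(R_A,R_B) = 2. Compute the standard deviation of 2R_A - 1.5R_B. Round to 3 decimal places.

var(2R_A - 1.5R_B) = (2)²·var(R_A) + (-1.5)²·var(R_B) + 2·(2)·(-1.5)·Cov(R_A,R_B)
= 4·5.3 + 2.25·5 + -6·2 = 20.45
sd(2R_A - 1.5R_B) = √20.45 ≈ 4.522

4.522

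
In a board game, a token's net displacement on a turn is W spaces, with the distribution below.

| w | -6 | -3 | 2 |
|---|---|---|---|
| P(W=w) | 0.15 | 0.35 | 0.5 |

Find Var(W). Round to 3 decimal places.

9.648

E[W] = (-6)(0.15) + (-3)(0.35) + (2)(0.5) = -0.95
E[W²] = (-6)²(0.15) + (-3)²(0.35) + (2)²(0.5) = 10.55
Var(W) = E[W²] − (E[W])² = 10.55 − (-0.95)² = 9.6475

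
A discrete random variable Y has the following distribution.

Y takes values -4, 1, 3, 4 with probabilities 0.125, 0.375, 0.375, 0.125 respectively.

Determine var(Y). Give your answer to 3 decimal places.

5.500

E[Y] = (-4)(0.125) + (1)(0.375) + (3)(0.375) + (4)(0.125) = 1.5
E[Y²] = (-4)²(0.125) + (1)²(0.375) + (3)²(0.375) + (4)²(0.125) = 7.75
var(Y) = E[Y²] − (E[Y])² = 7.75 − (1.5)² = 5.5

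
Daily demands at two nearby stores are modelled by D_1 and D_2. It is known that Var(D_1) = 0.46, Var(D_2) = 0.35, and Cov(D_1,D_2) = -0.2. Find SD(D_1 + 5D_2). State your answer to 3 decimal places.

2.685

Var(D_1 + 5D_2) = (1)²·Var(D_1) + (5)²·Var(D_2) + 2·(1)·(5)·Cov(D_1,D_2)
= 1·0.46 + 25·0.35 + 10·-0.2 = 7.21
SD(D_1 + 5D_2) = √7.21 ≈ 2.685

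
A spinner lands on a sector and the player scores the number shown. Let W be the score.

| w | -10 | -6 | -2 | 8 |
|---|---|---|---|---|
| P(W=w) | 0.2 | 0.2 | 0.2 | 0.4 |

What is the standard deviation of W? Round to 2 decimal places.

7.31

E[W] = (-10)(0.2) + (-6)(0.2) + (-2)(0.2) + (8)(0.4) = -0.4
E[W²] = (-10)²(0.2) + (-6)²(0.2) + (-2)²(0.2) + (8)²(0.4) = 53.6
V(W) = E[W²] − (E[W])² = 53.6 − (-0.4)² = 53.44
SD(W) = √53.44 ≈ 7.31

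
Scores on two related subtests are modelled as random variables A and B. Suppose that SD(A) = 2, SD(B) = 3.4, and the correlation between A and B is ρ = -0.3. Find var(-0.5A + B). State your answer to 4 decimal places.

var(A) = (2)² = 4;  var(B) = (3.4)² = 11.56
Cov(A,B) = ρ·SD(A)·SD(B) = -0.3·2·3.4 = -2.04
var(-0.5A + B) = (-0.5)²·var(A) + (1)²·var(B) + 2·(-0.5)·(1)·Cov(A,B)
= 0.25·4 + 1·11.56 + -1·-2.04 = 14.6

14.6000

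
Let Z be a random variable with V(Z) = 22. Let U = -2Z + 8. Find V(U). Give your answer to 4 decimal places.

88.0000

V(-2Z + 8) = (-2)²·V(Z) = 4·22 = 88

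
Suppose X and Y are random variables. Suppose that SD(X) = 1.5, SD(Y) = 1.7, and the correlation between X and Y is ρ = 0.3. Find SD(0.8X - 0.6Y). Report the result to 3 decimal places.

Var(X) = (1.5)² = 2.25;  Var(Y) = (1.7)² = 2.89
Cov(X,Y) = ρ·SD(X)·SD(Y) = 0.3·1.5·1.7 = 0.765
Var(0.8X - 0.6Y) = (0.8)²·Var(X) + (-0.6)²·Var(Y) + 2·(0.8)·(-0.6)·Cov(X,Y)
= 0.64·2.25 + 0.36·2.89 + -0.96·0.765 = 1.746
SD(0.8X - 0.6Y) = √1.746 ≈ 1.321

1.321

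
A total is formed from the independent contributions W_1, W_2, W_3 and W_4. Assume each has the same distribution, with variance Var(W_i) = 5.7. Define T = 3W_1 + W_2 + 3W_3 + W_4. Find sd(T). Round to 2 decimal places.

10.68

By independence, Var(T) = (3)²Var(W_1) + (1)²Var(W_2) + (3)²Var(W_3) + (1)²Var(W_4)
= (3)²·5.7 + (1)²·5.7 + (3)²·5.7 + (1)²·5.7 = 114
sd(T) = √114 ≈ 10.68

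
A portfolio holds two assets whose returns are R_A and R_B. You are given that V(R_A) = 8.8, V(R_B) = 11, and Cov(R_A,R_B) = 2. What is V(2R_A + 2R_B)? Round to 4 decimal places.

95.2000

V(2R_A + 2R_B) = (2)²·V(R_A) + (2)²·V(R_B) + 2·(2)·(2)·Cov(R_A,R_B)
= 4·8.8 + 4·11 + 8·2 = 95.2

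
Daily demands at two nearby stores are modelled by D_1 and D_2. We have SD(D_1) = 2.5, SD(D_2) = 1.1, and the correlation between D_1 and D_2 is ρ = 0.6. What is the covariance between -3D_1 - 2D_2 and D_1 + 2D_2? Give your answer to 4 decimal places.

-36.7900

Var(D_1) = (2.5)² = 6.25;  Var(D_2) = (1.1)² = 1.21
Cov(D_1,D_2) = ρ·SD(D_1)·SD(D_2) = 0.6·2.5·1.1 = 1.65
Cov(-3D_1 - 2D_2, D_1 + 2D_2) = (-3)(1)Var(D_1) + (-2)(2)Var(D_2) + [(-3)(2) + (-2)(1)]Cov(D_1,D_2)
= -3·6.25 + -4·1.21 + -8·1.65 = -36.79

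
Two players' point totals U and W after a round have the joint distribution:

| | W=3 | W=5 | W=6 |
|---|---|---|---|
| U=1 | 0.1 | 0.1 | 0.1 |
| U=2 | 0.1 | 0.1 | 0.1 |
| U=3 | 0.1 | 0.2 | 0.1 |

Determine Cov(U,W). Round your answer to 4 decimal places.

E[U] = 2.1,  E[W] = 4.7
E[UW] = 9.9
Cov(U,W) = E[UW] − E[U]E[W] = 9.9 − (2.1)(4.7) = 0.03

0.0300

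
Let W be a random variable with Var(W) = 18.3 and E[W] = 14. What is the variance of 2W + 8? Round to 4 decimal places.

73.2000

Var(2W + 8) = (2)²·Var(W) = 4·18.3 = 73.2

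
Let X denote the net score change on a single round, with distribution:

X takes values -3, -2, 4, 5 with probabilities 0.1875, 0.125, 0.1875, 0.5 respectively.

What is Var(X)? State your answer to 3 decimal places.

E[X] = (-3)(0.1875) + (-2)(0.125) + (4)(0.1875) + (5)(0.5) = 2.4375
E[X²] = (-3)²(0.1875) + (-2)²(0.125) + (4)²(0.1875) + (5)²(0.5) = 17.6875
Var(X) = E[X²] − (E[X])² = 17.6875 − (2.4375)² = 11.74609375

11.746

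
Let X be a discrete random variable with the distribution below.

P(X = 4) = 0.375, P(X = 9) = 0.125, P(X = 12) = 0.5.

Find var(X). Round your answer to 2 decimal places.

13.73

E[X] = (4)(0.375) + (9)(0.125) + (12)(0.5) = 8.625
E[X²] = (4)²(0.375) + (9)²(0.125) + (12)²(0.5) = 88.125
var(X) = E[X²] − (E[X])² = 88.125 − (8.625)² = 13.734375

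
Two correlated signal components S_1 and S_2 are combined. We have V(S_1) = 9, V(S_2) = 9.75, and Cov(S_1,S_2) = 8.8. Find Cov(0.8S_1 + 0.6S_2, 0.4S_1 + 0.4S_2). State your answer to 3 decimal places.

10.148

Cov(0.8S_1 + 0.6S_2, 0.4S_1 + 0.4S_2) = (0.8)(0.4)V(S_1) + (0.6)(0.4)V(S_2) + [(0.8)(0.4) + (0.6)(0.4)]Cov(S_1,S_2)
= 0.32·9 + 0.24·9.75 + 0.56·8.8 = 10.148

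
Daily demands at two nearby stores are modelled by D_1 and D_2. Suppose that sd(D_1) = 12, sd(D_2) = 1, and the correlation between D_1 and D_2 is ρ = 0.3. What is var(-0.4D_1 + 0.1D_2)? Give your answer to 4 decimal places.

var(D_1) = (12)² = 144;  var(D_2) = (1)² = 1
Cov(D_1,D_2) = ρ·sd(D_1)·sd(D_2) = 0.3·12·1 = 3.6
var(-0.4D_1 + 0.1D_2) = (-0.4)²·var(D_1) + (0.1)²·var(D_2) + 2·(-0.4)·(0.1)·Cov(D_1,D_2)
= 0.16·144 + 0.01·1 + -0.08·3.6 = 22.762

22.7620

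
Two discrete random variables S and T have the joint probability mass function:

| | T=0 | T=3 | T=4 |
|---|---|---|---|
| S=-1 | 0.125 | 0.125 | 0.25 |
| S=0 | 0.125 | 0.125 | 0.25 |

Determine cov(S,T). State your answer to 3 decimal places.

0.000

E[S] = -0.5,  E[T] = 2.75
E[ST] = -1.375
cov(S,T) = E[ST] − E[S]E[T] = -1.375 − (-0.5)(2.75) = 0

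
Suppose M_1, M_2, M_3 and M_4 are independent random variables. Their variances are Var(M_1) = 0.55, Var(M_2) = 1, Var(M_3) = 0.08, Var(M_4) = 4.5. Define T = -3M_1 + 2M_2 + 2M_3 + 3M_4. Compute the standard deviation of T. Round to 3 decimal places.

By independence, Var(T) = (-3)²Var(M_1) + (2)²Var(M_2) + (2)²Var(M_3) + (3)²Var(M_4)
= (-3)²·0.55 + (2)²·1 + (2)²·0.08 + (3)²·4.5 = 49.77
SD(T) = √49.77 ≈ 7.055

7.055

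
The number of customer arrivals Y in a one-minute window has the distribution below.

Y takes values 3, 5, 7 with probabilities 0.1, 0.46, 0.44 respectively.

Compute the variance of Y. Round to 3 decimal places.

E[Y] = (3)(0.1) + (5)(0.46) + (7)(0.44) = 5.68
E[Y²] = (3)²(0.1) + (5)²(0.46) + (7)²(0.44) = 33.96
var(Y) = E[Y²] − (E[Y])² = 33.96 − (5.68)² = 1.6976

1.698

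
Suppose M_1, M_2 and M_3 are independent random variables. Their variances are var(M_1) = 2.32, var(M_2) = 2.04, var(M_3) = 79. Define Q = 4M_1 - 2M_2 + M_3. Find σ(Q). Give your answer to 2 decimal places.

11.15

By independence, var(Q) = (4)²var(M_1) + (-2)²var(M_2) + (1)²var(M_3)
= (4)²·2.32 + (-2)²·2.04 + (1)²·79 = 124.28
σ(Q) = √124.28 ≈ 11.15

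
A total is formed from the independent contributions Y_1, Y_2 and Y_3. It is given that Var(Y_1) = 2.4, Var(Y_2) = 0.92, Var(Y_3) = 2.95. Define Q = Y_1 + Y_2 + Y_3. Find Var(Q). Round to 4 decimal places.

By independence, Var(Q) = (1)²Var(Y_1) + (1)²Var(Y_2) + (1)²Var(Y_3)
= (1)²·2.4 + (1)²·0.92 + (1)²·2.95 = 6.27

6.2700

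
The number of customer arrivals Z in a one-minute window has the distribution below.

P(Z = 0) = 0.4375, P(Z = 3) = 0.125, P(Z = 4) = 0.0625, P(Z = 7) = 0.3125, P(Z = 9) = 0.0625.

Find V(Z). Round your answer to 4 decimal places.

E[Z] = (0)(0.4375) + (3)(0.125) + (4)(0.0625) + (7)(0.3125) + (9)(0.0625) = 3.375
E[Z²] = (0)²(0.4375) + (3)²(0.125) + (4)²(0.0625) + (7)²(0.3125) + (9)²(0.0625) = 22.5
V(Z) = E[Z²] − (E[Z])² = 22.5 − (3.375)² = 11.109375

11.1094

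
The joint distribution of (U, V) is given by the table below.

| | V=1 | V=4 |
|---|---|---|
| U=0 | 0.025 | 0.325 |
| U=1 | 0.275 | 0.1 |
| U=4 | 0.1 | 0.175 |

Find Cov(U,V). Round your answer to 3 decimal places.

E[U] = 1.475,  E[V] = 2.8
E[UV] = 3.875
Cov(U,V) = E[UV] − E[U]E[V] = 3.875 − (1.475)(2.8) = -0.255

-0.255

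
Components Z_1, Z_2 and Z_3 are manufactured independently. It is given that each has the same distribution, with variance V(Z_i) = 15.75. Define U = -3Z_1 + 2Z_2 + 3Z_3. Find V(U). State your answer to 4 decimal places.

By independence, V(U) = (-3)²V(Z_1) + (2)²V(Z_2) + (3)²V(Z_3)
= (-3)²·15.75 + (2)²·15.75 + (3)²·15.75 = 346.5

346.5000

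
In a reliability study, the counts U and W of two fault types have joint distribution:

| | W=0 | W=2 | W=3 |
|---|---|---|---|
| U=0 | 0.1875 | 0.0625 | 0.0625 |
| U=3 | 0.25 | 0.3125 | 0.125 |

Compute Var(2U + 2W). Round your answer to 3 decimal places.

E[U] = 2.0625,  E[W] = 1.3125,  E[UW] = 3
Var(U) = 6.1875 − (2.0625)² = 1.93359375;  Var(W) = 3.1875 − (1.3125)² = 1.46484375
cov(U,W) = 3 − (2.0625)(1.3125) = 0.29296875
Var(2U + 2W) = (2)²·1.93359375 + (2)²·1.46484375 + 2·(2)·(2)·0.29296875 = 15.9375

15.938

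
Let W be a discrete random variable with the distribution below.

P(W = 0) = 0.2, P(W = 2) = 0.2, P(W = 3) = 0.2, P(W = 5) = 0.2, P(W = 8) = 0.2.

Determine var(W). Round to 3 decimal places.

7.440

E[W] = (0)(0.2) + (2)(0.2) + (3)(0.2) + (5)(0.2) + (8)(0.2) = 3.6
E[W²] = (0)²(0.2) + (2)²(0.2) + (3)²(0.2) + (5)²(0.2) + (8)²(0.2) = 20.4
var(W) = E[W²] − (E[W])² = 20.4 − (3.6)² = 7.44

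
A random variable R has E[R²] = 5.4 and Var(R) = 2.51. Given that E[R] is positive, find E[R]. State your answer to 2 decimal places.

(E[R])² = E[R²] − Var(R) = 5.4 − 2.51 = 2.89
E[R] = √2.89 = 1.7

1.70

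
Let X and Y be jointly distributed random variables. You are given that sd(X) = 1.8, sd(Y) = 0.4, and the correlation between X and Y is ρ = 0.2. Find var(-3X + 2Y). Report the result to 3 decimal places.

var(X) = (1.8)² = 3.24;  var(Y) = (0.4)² = 0.16
cov(X,Y) = ρ·sd(X)·sd(Y) = 0.2·1.8·0.4 = 0.144
var(-3X + 2Y) = (-3)²·var(X) + (2)²·var(Y) + 2·(-3)·(2)·cov(X,Y)
= 9·3.24 + 4·0.16 + -12·0.144 = 28.072

28.072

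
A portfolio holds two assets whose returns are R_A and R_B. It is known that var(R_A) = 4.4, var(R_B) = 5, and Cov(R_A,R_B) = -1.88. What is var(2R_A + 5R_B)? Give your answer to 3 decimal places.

var(2R_A + 5R_B) = (2)²·var(R_A) + (5)²·var(R_B) + 2·(2)·(5)·Cov(R_A,R_B)
= 4·4.4 + 25·5 + 20·-1.88 = 105

105.000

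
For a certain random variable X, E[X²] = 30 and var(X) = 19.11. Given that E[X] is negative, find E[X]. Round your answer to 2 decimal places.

-3.30

(E[X])² = E[X²] − var(X) = 30 − 19.11 = 10.89
E[X] = −√10.89 = -3.3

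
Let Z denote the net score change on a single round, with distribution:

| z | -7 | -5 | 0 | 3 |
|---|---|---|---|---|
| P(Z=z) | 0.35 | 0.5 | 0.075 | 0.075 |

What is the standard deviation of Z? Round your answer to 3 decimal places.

2.828

E[Z] = (-7)(0.35) + (-5)(0.5) + (0)(0.075) + (3)(0.075) = -4.725
E[Z²] = (-7)²(0.35) + (-5)²(0.5) + (0)²(0.075) + (3)²(0.075) = 30.325
Var(Z) = E[Z²] − (E[Z])² = 30.325 − (-4.725)² = 7.999375
sd(Z) = √7.999375 ≈ 2.828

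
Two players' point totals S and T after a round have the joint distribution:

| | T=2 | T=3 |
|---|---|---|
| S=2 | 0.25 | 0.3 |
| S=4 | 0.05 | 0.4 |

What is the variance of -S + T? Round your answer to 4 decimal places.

E[S] = 2.9,  E[T] = 2.7,  E[ST] = 8
Var(S) = 9.4 − (2.9)² = 0.99;  Var(T) = 7.5 − (2.7)² = 0.21
Cov(S,T) = 8 − (2.9)(2.7) = 0.17
Var(-S + T) = (-1)²·0.99 + (1)²·0.21 + 2·(-1)·(1)·0.17 = 0.86

0.8600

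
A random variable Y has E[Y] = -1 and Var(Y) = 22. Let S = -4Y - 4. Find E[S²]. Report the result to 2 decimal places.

352.00

E[-4Y - 4] = -4·-1 − 4 = 0
Var(-4Y - 4) = (-4)²·22 = 352
E[S²] = Var(S) + (E[S])² = 352 + (0)² = 352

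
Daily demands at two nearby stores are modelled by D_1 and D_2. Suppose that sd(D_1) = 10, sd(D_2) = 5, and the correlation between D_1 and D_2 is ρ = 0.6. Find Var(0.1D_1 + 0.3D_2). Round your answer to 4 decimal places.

Var(D_1) = (10)² = 100;  Var(D_2) = (5)² = 25
cov(D_1,D_2) = ρ·sd(D_1)·sd(D_2) = 0.6·10·5 = 30
Var(0.1D_1 + 0.3D_2) = (0.1)²·Var(D_1) + (0.3)²·Var(D_2) + 2·(0.1)·(0.3)·cov(D_1,D_2)
= 0.01·100 + 0.09·25 + 0.06·30 = 5.05

5.0500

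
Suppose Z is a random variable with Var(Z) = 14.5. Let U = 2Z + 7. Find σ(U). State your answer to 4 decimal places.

7.6158

Var(2Z + 7) = (2)²·14.5 = 58
σ(U) = √58 ≈ 7.6158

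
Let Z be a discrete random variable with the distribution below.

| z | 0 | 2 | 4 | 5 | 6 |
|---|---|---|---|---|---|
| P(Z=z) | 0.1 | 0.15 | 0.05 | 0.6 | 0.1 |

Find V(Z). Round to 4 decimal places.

3.1900

E[Z] = (0)(0.1) + (2)(0.15) + (4)(0.05) + (5)(0.6) + (6)(0.1) = 4.1
E[Z²] = (0)²(0.1) + (2)²(0.15) + (4)²(0.05) + (5)²(0.6) + (6)²(0.1) = 20
V(Z) = E[Z²] − (E[Z])² = 20 − (4.1)² = 3.19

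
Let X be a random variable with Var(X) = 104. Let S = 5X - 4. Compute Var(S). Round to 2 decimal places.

2600.00

Var(5X - 4) = (5)²·Var(X) = 25·104 = 2600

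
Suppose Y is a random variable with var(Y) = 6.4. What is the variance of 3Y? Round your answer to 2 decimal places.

57.60

var(3Y) = (3)²·var(Y) = 9·6.4 = 57.6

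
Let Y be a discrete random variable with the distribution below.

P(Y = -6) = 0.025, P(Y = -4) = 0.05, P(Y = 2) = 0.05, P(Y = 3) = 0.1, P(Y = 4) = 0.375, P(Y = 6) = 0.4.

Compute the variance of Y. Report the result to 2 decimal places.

E[Y] = (-6)(0.025) + (-4)(0.05) + (2)(0.05) + (3)(0.1) + (4)(0.375) + (6)(0.4) = 3.95
E[Y²] = (-6)²(0.025) + (-4)²(0.05) + (2)²(0.05) + (3)²(0.1) + (4)²(0.375) + (6)²(0.4) = 23.2
Var(Y) = E[Y²] − (E[Y])² = 23.2 − (3.95)² = 7.5975

7.60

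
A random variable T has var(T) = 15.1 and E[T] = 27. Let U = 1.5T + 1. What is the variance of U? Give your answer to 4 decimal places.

33.9750

var(1.5T + 1) = (1.5)²·var(T) = 2.25·15.1 = 33.975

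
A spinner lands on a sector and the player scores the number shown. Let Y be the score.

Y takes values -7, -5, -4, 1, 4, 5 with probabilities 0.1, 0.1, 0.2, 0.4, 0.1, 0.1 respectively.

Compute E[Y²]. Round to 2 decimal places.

E[Y²] = (-7)²(0.1) + (-5)²(0.1) + (-4)²(0.2) + (1)²(0.4) + (4)²(0.1) + (5)²(0.1) = 15.1

15.10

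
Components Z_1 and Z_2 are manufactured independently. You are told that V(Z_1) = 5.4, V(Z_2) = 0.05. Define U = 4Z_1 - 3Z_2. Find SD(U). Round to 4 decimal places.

9.3193

By independence, V(U) = (4)²V(Z_1) + (-3)²V(Z_2)
= (4)²·5.4 + (-3)²·0.05 = 86.85
SD(U) = √86.85 ≈ 9.3193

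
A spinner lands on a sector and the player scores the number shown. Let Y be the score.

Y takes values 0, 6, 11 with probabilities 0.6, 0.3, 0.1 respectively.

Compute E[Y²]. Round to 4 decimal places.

E[Y²] = (0)²(0.6) + (6)²(0.3) + (11)²(0.1) = 22.9

22.9000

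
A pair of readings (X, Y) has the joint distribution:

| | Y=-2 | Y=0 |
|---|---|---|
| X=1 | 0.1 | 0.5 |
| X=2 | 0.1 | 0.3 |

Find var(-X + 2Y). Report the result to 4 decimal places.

2.9600

E[X] = 1.4,  E[Y] = -0.4,  E[XY] = -0.6
var(X) = 2.2 − (1.4)² = 0.24;  var(Y) = 0.8 − (-0.4)² = 0.64
cov(X,Y) = -0.6 − (1.4)(-0.4) = -0.04
var(-X + 2Y) = (-1)²·0.24 + (2)²·0.64 + 2·(-1)·(2)·-0.04 = 2.96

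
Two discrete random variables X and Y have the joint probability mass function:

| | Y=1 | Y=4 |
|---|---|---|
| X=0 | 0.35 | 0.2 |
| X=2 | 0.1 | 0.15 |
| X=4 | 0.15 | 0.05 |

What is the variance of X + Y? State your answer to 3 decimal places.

4.550

E[X] = 1.3,  E[Y] = 2.2,  E[XY] = 2.8
V(X) = 4.2 − (1.3)² = 2.51;  V(Y) = 7 − (2.2)² = 2.16
Cov(X,Y) = 2.8 − (1.3)(2.2) = -0.06
V(X + Y) = (1)²·2.51 + (1)²·2.16 + 2·(1)·(1)·-0.06 = 4.55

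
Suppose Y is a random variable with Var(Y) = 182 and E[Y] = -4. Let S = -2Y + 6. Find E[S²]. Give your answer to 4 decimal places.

924.0000

E[-2Y + 6] = -2·-4 + 6 = 14
Var(-2Y + 6) = (-2)²·182 = 728
E[S²] = Var(S) + (E[S])² = 728 + (14)² = 924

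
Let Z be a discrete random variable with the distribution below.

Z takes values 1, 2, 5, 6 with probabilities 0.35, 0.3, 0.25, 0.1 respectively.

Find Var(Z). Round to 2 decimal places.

E[Z] = (1)(0.35) + (2)(0.3) + (5)(0.25) + (6)(0.1) = 2.8
E[Z²] = (1)²(0.35) + (2)²(0.3) + (5)²(0.25) + (6)²(0.1) = 11.4
Var(Z) = E[Z²] − (E[Z])² = 11.4 − (2.8)² = 3.56

3.56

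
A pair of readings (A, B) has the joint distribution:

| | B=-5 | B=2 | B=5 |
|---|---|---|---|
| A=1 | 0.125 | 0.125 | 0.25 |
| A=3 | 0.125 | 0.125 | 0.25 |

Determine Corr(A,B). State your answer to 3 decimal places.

0.000

E[A] = 2,  E[B] = 1.75
E[AB] = 3.5
cov(A,B) = E[AB] − E[A]E[B] = 3.5 − (2)(1.75) = 0
Var(A) = 1,  Var(B) = 16.6875
ρ = 0 / √(1·16.6875) ≈ 0.000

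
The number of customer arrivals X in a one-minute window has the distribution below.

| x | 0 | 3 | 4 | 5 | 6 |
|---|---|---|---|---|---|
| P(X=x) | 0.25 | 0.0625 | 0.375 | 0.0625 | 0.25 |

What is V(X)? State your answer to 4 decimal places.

4.8750

E[X] = (0)(0.25) + (3)(0.0625) + (4)(0.375) + (5)(0.0625) + (6)(0.25) = 3.5
E[X²] = (0)²(0.25) + (3)²(0.0625) + (4)²(0.375) + (5)²(0.0625) + (6)²(0.25) = 17.125
V(X) = E[X²] − (E[X])² = 17.125 − (3.5)² = 4.875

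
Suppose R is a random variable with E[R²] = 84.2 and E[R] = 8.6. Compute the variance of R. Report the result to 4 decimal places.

10.2400

var(R) = 84.2 − (8.6)² = 10.24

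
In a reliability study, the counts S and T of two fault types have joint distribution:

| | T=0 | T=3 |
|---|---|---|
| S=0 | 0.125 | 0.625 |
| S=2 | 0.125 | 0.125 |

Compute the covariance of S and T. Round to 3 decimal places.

E[S] = 0.5,  E[T] = 2.25
E[ST] = 0.75
Cov(S,T) = E[ST] − E[S]E[T] = 0.75 − (0.5)(2.25) = -0.375

-0.375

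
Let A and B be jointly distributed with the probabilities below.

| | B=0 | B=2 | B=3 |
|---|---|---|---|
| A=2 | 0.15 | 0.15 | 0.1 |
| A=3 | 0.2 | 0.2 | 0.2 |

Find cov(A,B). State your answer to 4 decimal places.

0.0400

E[A] = 2.6,  E[B] = 1.6
E[AB] = 4.2
cov(A,B) = E[AB] − E[A]E[B] = 4.2 − (2.6)(1.6) = 0.04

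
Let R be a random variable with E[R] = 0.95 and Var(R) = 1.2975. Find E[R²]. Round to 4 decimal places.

2.2000

E[R²] = Var(R) + (E[R])² = 1.2975 + (0.95)² = 2.2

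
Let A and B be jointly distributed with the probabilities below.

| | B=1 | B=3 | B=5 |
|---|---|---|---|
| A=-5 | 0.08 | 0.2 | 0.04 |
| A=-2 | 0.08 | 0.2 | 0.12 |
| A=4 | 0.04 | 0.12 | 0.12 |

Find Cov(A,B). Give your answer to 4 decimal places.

1.0848

E[A] = -1.28,  E[B] = 3.16
E[AB] = -2.96
Cov(A,B) = E[AB] − E[A]E[B] = -2.96 − (-1.28)(3.16) = 1.0848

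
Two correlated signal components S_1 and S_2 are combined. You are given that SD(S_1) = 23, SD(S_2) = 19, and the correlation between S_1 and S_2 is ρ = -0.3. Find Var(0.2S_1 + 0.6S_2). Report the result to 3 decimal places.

Var(S_1) = (23)² = 529;  Var(S_2) = (19)² = 361
Cov(S_1,S_2) = ρ·SD(S_1)·SD(S_2) = -0.3·23·19 = -131.1
Var(0.2S_1 + 0.6S_2) = (0.2)²·Var(S_1) + (0.6)²·Var(S_2) + 2·(0.2)·(0.6)·Cov(S_1,S_2)
= 0.04·529 + 0.36·361 + 0.24·-131.1 = 119.656

119.656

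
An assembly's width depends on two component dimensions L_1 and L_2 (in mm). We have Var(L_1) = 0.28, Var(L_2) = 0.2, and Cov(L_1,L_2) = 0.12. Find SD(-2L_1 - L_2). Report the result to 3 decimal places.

Var(-2L_1 - L_2) = (-2)²·Var(L_1) + (-1)²·Var(L_2) + 2·(-2)·(-1)·Cov(L_1,L_2)
= 4·0.28 + 1·0.2 + 4·0.12 = 1.8
SD(-2L_1 - L_2) = √1.8 ≈ 1.342

1.342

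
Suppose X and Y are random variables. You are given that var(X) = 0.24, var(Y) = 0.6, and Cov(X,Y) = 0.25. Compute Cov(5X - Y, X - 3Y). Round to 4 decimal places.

Cov(5X - Y, X - 3Y) = (5)(1)var(X) + (-1)(-3)var(Y) + [(5)(-3) + (-1)(1)]Cov(X,Y)
= 5·0.24 + 3·0.6 + -16·0.25 = -1

-1.0000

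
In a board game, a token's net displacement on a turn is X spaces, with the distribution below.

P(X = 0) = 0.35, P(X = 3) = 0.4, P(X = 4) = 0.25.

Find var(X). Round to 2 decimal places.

2.76

E[X] = (0)(0.35) + (3)(0.4) + (4)(0.25) = 2.2
E[X²] = (0)²(0.35) + (3)²(0.4) + (4)²(0.25) = 7.6
var(X) = E[X²] − (E[X])² = 7.6 − (2.2)² = 2.76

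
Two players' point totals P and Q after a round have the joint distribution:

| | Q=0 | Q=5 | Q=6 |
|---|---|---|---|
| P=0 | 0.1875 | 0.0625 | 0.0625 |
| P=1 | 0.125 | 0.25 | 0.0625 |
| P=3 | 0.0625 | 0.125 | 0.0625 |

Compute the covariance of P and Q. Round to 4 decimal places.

E[P] = 1.1875,  E[Q] = 3.3125
E[PQ] = 4.625
Cov(P,Q) = E[PQ] − E[P]E[Q] = 4.625 − (1.1875)(3.3125) = 0.69140625

0.6914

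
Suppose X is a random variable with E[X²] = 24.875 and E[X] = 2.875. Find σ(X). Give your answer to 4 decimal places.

4.0755

var(X) = 24.875 − (2.875)² = 16.609375
σ(X) = √16.609375 ≈ 4.0755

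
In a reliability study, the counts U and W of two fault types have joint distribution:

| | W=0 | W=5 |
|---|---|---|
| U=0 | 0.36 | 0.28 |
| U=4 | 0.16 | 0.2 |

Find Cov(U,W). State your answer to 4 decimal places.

E[U] = 1.44,  E[W] = 2.4
E[UW] = 4
Cov(U,W) = E[UW] − E[U]E[W] = 4 − (1.44)(2.4) = 0.544

0.5440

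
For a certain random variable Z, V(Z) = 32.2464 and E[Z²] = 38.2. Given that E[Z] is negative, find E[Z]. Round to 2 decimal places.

-2.44

(E[Z])² = E[Z²] − V(Z) = 38.2 − 32.2464 = 5.9536
E[Z] = −√5.9536 = -2.44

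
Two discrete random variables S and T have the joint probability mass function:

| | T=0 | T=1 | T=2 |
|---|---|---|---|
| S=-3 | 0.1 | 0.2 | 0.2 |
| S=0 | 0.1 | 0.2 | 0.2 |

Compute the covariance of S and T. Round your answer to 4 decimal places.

0.0000

E[S] = -1.5,  E[T] = 1.2
E[ST] = -1.8
cov(S,T) = E[ST] − E[S]E[T] = -1.8 − (-1.5)(1.2) = 0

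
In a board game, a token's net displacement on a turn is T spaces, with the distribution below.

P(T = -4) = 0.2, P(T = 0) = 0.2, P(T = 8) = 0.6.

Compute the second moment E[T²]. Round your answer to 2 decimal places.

E[T²] = (-4)²(0.2) + (0)²(0.2) + (8)²(0.6) = 41.6

41.60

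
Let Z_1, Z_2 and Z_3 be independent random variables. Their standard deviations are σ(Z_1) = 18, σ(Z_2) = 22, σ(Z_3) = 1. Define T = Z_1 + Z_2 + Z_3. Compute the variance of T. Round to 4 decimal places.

809.0000

Var(Z_1) = 324, Var(Z_2) = 484, Var(Z_3) = 1
By independence, Var(T) = (1)²Var(Z_1) + (1)²Var(Z_2) + (1)²Var(Z_3)
= (1)²·324 + (1)²·484 + (1)²·1 = 809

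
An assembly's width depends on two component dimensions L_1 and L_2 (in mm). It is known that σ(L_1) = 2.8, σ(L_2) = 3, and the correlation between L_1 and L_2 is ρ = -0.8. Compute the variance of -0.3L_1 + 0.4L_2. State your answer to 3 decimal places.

Var(L_1) = (2.8)² = 7.84;  Var(L_2) = (3)² = 9
Cov(L_1,L_2) = ρ·σ(L_1)·σ(L_2) = -0.8·2.8·3 = -6.72
Var(-0.3L_1 + 0.4L_2) = (-0.3)²·Var(L_1) + (0.4)²·Var(L_2) + 2·(-0.3)·(0.4)·Cov(L_1,L_2)
= 0.09·7.84 + 0.16·9 + -0.24·-6.72 = 3.7584

3.758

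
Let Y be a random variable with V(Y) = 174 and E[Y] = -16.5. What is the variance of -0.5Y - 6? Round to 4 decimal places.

V(-0.5Y - 6) = (-0.5)²·V(Y) = 0.25·174 = 43.5

43.5000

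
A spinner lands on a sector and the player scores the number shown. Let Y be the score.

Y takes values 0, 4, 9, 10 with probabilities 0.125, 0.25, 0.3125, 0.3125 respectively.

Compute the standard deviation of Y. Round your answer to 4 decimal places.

3.5261

E[Y] = (0)(0.125) + (4)(0.25) + (9)(0.3125) + (10)(0.3125) = 6.9375
E[Y²] = (0)²(0.125) + (4)²(0.25) + (9)²(0.3125) + (10)²(0.3125) = 60.5625
Var(Y) = E[Y²] − (E[Y])² = 60.5625 − (6.9375)² = 12.43359375
sd(Y) = √12.43359375 ≈ 3.5261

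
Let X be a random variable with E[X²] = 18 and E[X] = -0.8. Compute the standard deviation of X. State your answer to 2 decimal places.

4.17

var(X) = 18 − (-0.8)² = 17.36
SD(X) = √17.36 ≈ 4.17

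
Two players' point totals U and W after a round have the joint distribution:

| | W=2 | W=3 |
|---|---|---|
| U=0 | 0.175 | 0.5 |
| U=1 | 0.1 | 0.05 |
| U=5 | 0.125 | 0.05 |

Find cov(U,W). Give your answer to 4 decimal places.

-0.3150

E[U] = 1.025,  E[W] = 2.6
E[UW] = 2.35
cov(U,W) = E[UW] − E[U]E[W] = 2.35 − (1.025)(2.6) = -0.315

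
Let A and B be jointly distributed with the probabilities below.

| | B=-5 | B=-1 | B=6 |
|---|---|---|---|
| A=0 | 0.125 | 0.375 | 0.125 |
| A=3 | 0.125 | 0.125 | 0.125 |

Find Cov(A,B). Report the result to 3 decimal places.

E[A] = 1.125,  E[B] = -0.25
E[AB] = 0
Cov(A,B) = E[AB] − E[A]E[B] = 0 − (1.125)(-0.25) = 0.28125

0.281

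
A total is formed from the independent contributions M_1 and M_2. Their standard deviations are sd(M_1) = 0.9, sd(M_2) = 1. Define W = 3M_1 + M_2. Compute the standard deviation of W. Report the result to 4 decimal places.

var(M_1) = 0.81, var(M_2) = 1
By independence, var(W) = (3)²var(M_1) + (1)²var(M_2)
= (3)²·0.81 + (1)²·1 = 8.29
sd(W) = √8.29 ≈ 2.8792

2.8792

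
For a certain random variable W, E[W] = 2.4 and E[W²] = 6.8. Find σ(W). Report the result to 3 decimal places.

1.020

V(W) = 6.8 − (2.4)² = 1.04
σ(W) = √1.04 ≈ 1.020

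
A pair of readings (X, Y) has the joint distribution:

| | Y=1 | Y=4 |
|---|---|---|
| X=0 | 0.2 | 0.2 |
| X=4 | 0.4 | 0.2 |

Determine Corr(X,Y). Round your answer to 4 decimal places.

-0.1667

E[X] = 2.4,  E[Y] = 2.2
E[XY] = 4.8
Cov(X,Y) = E[XY] − E[X]E[Y] = 4.8 − (2.4)(2.2) = -0.48
Var(X) = 3.84,  Var(Y) = 2.16
ρ = -0.48 / √(3.84·2.16) ≈ -0.1667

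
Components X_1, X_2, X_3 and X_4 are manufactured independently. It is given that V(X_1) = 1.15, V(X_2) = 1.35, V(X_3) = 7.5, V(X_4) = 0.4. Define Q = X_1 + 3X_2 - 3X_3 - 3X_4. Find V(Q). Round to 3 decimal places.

By independence, V(Q) = (1)²V(X_1) + (3)²V(X_2) + (-3)²V(X_3) + (-3)²V(X_4)
= (1)²·1.15 + (3)²·1.35 + (-3)²·7.5 + (-3)²·0.4 = 84.4

84.400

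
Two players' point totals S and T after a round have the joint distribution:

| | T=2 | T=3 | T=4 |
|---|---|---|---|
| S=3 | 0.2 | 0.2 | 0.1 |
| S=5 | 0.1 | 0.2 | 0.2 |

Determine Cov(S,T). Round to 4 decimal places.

0.2000

E[S] = 4,  E[T] = 3
E[ST] = 12.2
Cov(S,T) = E[ST] − E[S]E[T] = 12.2 − (4)(3) = 0.2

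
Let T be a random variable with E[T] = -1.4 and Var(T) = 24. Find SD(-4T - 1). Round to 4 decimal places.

19.5959

Var(-4T - 1) = (-4)²·24 = 384
SD(-4T - 1) = √384 ≈ 19.5959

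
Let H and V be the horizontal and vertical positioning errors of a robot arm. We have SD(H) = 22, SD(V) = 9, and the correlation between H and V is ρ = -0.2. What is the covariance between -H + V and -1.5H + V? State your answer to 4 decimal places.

906.0000

var(H) = (22)² = 484;  var(V) = (9)² = 81
Cov(H,V) = ρ·SD(H)·SD(V) = -0.2·22·9 = -39.6
Cov(-H + V, -1.5H + V) = (-1)(-1.5)var(H) + (1)(1)var(V) + [(-1)(1) + (1)(-1.5)]Cov(H,V)
= 1.5·484 + 1·81 + -2.5·-39.6 = 906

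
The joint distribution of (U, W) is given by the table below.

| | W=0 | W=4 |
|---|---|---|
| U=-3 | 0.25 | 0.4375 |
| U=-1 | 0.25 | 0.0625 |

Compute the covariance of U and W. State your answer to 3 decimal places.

-0.750

E[U] = -2.375,  E[W] = 2
E[UW] = -5.5
Cov(U,W) = E[UW] − E[U]E[W] = -5.5 − (-2.375)(2) = -0.75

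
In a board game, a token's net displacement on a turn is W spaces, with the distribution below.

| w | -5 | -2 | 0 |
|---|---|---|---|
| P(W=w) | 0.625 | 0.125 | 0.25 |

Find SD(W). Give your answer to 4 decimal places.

E[W] = (-5)(0.625) + (-2)(0.125) + (0)(0.25) = -3.375
E[W²] = (-5)²(0.625) + (-2)²(0.125) + (0)²(0.25) = 16.125
V(W) = E[W²] − (E[W])² = 16.125 − (-3.375)² = 4.734375
SD(W) = √4.734375 ≈ 2.1759

2.1759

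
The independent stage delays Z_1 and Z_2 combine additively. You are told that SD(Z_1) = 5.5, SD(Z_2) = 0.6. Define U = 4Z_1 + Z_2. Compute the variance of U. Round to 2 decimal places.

484.36

V(Z_1) = 30.25, V(Z_2) = 0.36
By independence, V(U) = (4)²V(Z_1) + (1)²V(Z_2)
= (4)²·30.25 + (1)²·0.36 = 484.36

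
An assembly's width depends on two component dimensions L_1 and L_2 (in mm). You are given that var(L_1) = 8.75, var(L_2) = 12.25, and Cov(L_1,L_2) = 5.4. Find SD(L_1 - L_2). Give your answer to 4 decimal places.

3.1937

var(L_1 - L_2) = (1)²·var(L_1) + (-1)²·var(L_2) + 2·(1)·(-1)·Cov(L_1,L_2)
= 1·8.75 + 1·12.25 + -2·5.4 = 10.2
SD(L_1 - L_2) = √10.2 ≈ 3.1937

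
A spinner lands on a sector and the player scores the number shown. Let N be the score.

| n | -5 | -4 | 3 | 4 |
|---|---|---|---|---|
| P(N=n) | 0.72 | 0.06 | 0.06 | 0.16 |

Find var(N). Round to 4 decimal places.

E[N] = (-5)(0.72) + (-4)(0.06) + (3)(0.06) + (4)(0.16) = -3.02
E[N²] = (-5)²(0.72) + (-4)²(0.06) + (3)²(0.06) + (4)²(0.16) = 22.06
var(N) = E[N²] − (E[N])² = 22.06 − (-3.02)² = 12.9396

12.9396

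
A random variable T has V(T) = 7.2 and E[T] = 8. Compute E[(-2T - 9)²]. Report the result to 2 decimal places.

653.80

E[-2T - 9] = -2·8 − 9 = -25
V(-2T - 9) = (-2)²·7.2 = 28.8
E[(-2T - 9)²] = V((-2T - 9)) + (E[(-2T - 9)])² = 28.8 + (-25)² = 653.8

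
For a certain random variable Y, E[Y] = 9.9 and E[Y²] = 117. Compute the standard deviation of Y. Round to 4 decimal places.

Var(Y) = 117 − (9.9)² = 18.99
SD(Y) = √18.99 ≈ 4.3578

4.3578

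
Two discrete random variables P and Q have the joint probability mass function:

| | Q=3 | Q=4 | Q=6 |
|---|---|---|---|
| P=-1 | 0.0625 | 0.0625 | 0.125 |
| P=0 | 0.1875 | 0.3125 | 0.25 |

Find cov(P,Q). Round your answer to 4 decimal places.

E[P] = -0.25,  E[Q] = 4.5
E[PQ] = -1.1875
cov(P,Q) = E[PQ] − E[P]E[Q] = -1.1875 − (-0.25)(4.5) = -0.0625

-0.0625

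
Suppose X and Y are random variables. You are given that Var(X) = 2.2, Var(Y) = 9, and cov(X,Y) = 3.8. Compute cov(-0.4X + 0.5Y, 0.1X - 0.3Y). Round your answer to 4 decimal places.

-0.7920

cov(-0.4X + 0.5Y, 0.1X - 0.3Y) = (-0.4)(0.1)Var(X) + (0.5)(-0.3)Var(Y) + [(-0.4)(-0.3) + (0.5)(0.1)]cov(X,Y)
= -0.04·2.2 + -0.15·9 + 0.17·3.8 = -0.792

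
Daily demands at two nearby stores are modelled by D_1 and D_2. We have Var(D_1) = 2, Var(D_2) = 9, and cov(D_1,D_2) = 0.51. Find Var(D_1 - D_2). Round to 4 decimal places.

9.9800

Var(D_1 - D_2) = (1)²·Var(D_1) + (-1)²·Var(D_2) + 2·(1)·(-1)·cov(D_1,D_2)
= 1·2 + 1·9 + -2·0.51 = 9.98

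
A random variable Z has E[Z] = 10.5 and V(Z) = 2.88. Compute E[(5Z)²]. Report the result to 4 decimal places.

2828.2500

E[5Z] = 5·10.5 = 52.5
V(5Z) = (5)²·2.88 = 72
E[(5Z)²] = V((5Z)) + (E[(5Z)])² = 72 + (52.5)² = 2828.25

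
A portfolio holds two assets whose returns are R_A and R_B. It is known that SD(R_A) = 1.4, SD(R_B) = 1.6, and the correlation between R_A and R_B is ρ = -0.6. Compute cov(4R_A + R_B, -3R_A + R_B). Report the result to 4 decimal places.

Var(R_A) = (1.4)² = 1.96;  Var(R_B) = (1.6)² = 2.56
cov(R_A,R_B) = ρ·SD(R_A)·SD(R_B) = -0.6·1.4·1.6 = -1.344
cov(4R_A + R_B, -3R_A + R_B) = (4)(-3)Var(R_A) + (1)(1)Var(R_B) + [(4)(1) + (1)(-3)]cov(R_A,R_B)
= -12·1.96 + 1·2.56 + 1·-1.344 = -22.304

-22.3040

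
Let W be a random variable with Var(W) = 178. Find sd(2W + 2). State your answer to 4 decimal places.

26.6833

Var(2W + 2) = (2)²·178 = 712
sd(2W + 2) = √712 ≈ 26.6833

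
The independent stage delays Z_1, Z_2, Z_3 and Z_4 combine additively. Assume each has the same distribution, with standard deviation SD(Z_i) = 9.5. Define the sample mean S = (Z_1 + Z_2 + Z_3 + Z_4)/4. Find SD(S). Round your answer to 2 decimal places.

Var(Z_i) = (9.5)² = 90.25
By independence, Var(S) = (0.25)²Var(Z_1) + (0.25)²Var(Z_2) + (0.25)²Var(Z_3) + (0.25)²Var(Z_4)
= (0.25)²·90.25 + (0.25)²·90.25 + (0.25)²·90.25 + (0.25)²·90.25 = 22.5625
SD(S) = √22.5625 ≈ 4.75

4.75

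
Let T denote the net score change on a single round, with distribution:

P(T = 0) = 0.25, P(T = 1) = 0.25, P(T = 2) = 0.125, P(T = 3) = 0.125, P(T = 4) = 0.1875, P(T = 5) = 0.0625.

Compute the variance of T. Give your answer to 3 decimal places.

2.684

E[T] = (0)(0.25) + (1)(0.25) + (2)(0.125) + (3)(0.125) + (4)(0.1875) + (5)(0.0625) = 1.9375
E[T²] = (0)²(0.25) + (1)²(0.25) + (2)²(0.125) + (3)²(0.125) + (4)²(0.1875) + (5)²(0.0625) = 6.4375
V(T) = E[T²] − (E[T])² = 6.4375 − (1.9375)² = 2.68359375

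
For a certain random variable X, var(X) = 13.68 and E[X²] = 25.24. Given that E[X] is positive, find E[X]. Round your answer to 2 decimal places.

3.40

(E[X])² = E[X²] − var(X) = 25.24 − 13.68 = 11.56
E[X] = √11.56 = 3.4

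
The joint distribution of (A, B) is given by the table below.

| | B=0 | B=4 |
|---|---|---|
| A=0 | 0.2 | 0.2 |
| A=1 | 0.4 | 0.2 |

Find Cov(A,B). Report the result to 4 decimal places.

-0.1600

E[A] = 0.6,  E[B] = 1.6
E[AB] = 0.8
Cov(A,B) = E[AB] − E[A]E[B] = 0.8 − (0.6)(1.6) = -0.16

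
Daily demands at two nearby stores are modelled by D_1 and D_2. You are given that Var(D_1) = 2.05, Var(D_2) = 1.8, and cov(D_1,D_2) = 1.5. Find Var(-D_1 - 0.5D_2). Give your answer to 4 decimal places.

4.0000

Var(-D_1 - 0.5D_2) = (-1)²·Var(D_1) + (-0.5)²·Var(D_2) + 2·(-1)·(-0.5)·cov(D_1,D_2)
= 1·2.05 + 0.25·1.8 + 1·1.5 = 4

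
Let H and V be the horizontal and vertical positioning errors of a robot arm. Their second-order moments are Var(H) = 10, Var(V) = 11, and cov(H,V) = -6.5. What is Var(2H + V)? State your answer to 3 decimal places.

Var(2H + V) = (2)²·Var(H) + (1)²·Var(V) + 2·(2)·(1)·cov(H,V)
= 4·10 + 1·11 + 4·-6.5 = 25

25.000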